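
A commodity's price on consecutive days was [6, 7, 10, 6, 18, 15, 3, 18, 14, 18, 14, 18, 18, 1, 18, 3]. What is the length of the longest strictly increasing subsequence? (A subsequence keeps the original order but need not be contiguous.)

5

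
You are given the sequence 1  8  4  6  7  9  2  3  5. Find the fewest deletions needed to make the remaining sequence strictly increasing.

4

Fewest deletions = n − (longest strictly increasing subsequence).
Patience tails:
1 → extends → [1]
8 → extends → [1, 8]
4 → replaces 8 → [1, 4]
6 → extends → [1, 4, 6]
7 → extends → [1, 4, 6, 7]
9 → extends → [1, 4, 6, 7, 9]
2 → replaces 4 → [1, 2, 6, 7, 9]
3 → replaces 6 → [1, 2, 3, 7, 9]
5 → replaces 7 → [1, 2, 3, 5, 9]
Longest strictly increasing subsequence has length 5, so deletions = 9 − 5 = 4.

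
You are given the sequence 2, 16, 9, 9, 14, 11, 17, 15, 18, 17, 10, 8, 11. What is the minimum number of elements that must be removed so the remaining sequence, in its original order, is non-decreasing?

Fewest deletions = n − (longest non-decreasing subsequence).
Patience tails:
2 → extends → [2]
16 → extends → [2, 16]
9 → replaces 16 → [2, 9]
9 → extends → [2, 9, 9]
14 → extends → [2, 9, 9, 14]
11 → replaces 14 → [2, 9, 9, 11]
17 → extends → [2, 9, 9, 11, 17]
15 → replaces 17 → [2, 9, 9, 11, 15]
18 → extends → [2, 9, 9, 11, 15, 18]
17 → replaces 18 → [2, 9, 9, 11, 15, 17]
10 → replaces 11 → [2, 9, 9, 10, 15, 17]
8 → replaces 9 → [2, 8, 9, 10, 15, 17]
11 → replaces 15 → [2, 8, 9, 10, 11, 17]
Longest non-decreasing subsequence has length 6, so deletions = 13 − 6 = 7.

7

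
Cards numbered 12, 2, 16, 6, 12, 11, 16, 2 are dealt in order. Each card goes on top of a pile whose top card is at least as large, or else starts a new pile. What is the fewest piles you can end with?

4

Place each on the leftmost legal pile:
12 → new pile 1 (tops now [12])
2 → pile 1 (tops now [2])
16 → new pile 2 (tops now [2, 16])
6 → pile 2 (tops now [2, 6])
12 → new pile 3 (tops now [2, 6, 12])
11 → pile 3 (tops now [2, 6, 11])
16 → new pile 4 (tops now [2, 6, 11, 16])
2 → pile 1 (tops now [2, 6, 11, 16])
Four piles.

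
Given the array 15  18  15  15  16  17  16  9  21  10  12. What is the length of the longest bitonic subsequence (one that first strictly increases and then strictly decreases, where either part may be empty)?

inc[i] = longest strictly increasing subsequence ending at i; dec[i] = longest strictly decreasing subsequence starting at i:
i:      1  2  3  4  5  6  7  8  9 10 11
a[i]:  15 18 15 15 16 17 16  9 21 10 12
inc:    1  2  1  1  2  3  2  1  4  2  3
dec:    2  4  2  2  2  3  2  1  2  1  1
Best peak at i=2 (value 18): inc=2, dec=4, length 2+4−1 = 5.

5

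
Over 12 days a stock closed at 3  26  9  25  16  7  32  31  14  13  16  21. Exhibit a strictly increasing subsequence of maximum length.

Patience tails give the LIS length; then backtrack through the dp parents:
3 → extends → [3]
26 → extends → [3, 26]
9 → replaces 26 → [3, 9]
25 → extends → [3, 9, 25]
16 → replaces 25 → [3, 9, 16]
7 → replaces 9 → [3, 7, 16]
32 → extends → [3, 7, 16, 32]
31 → replaces 32 → [3, 7, 16, 31]
14 → replaces 16 → [3, 7, 14, 31]
13 → replaces 14 → [3, 7, 13, 31]
16 → replaces 31 → [3, 7, 13, 16]
21 → extends → [3, 7, 13, 16, 21]
Length 5; one witness is 3, 9, 14, 16, 21.

3, 9, 14, 16, 21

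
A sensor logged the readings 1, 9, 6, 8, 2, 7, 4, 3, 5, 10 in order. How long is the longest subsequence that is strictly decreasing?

5

Let dp[i] be the longest strictly decreasing subsequence ending at i:
i:      1  2  3  4  5  6  7  8  9 10
a[i]:   1  9  6  8  2  7  4  3  5 10
dp:     1  1  2  2  3  3  4  5  4  1
Maximum is 5.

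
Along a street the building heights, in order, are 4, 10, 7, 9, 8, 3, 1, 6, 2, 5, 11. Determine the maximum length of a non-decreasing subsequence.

Track the smallest tail for each achievable length (allowing ties):
4 → extends → [4]
10 → extends → [4, 10]
7 → replaces 10 → [4, 7]
9 → extends → [4, 7, 9]
8 → replaces 9 → [4, 7, 8]
3 → replaces 4 → [3, 7, 8]
1 → replaces 3 → [1, 7, 8]
6 → replaces 7 → [1, 6, 8]
2 → replaces 6 → [1, 2, 8]
5 → replaces 8 → [1, 2, 5]
11 → extends → [1, 2, 5, 11]
Four tails, so the longest non-decreasing subsequence has length 4 (e.g. 4, 7, 9, 11).

4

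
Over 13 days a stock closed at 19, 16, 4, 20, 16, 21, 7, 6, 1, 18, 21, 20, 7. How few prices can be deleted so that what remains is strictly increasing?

Fewest deletions = n − (longest strictly increasing subsequence).
Patience tails:
19 → extends → [19]
16 → replaces 19 → [16]
4 → replaces 16 → [4]
20 → extends → [4, 20]
16 → replaces 20 → [4, 16]
21 → extends → [4, 16, 21]
7 → replaces 16 → [4, 7, 21]
6 → replaces 7 → [4, 6, 21]
1 → replaces 4 → [1, 6, 21]
18 → replaces 21 → [1, 6, 18]
21 → extends → [1, 6, 18, 21]
20 → replaces 21 → [1, 6, 18, 20]
7 → replaces 18 → [1, 6, 7, 20]
Longest strictly increasing subsequence has length 4, so deletions = 13 − 4 = 9.

9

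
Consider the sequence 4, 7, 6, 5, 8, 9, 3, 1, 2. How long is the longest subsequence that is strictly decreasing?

5

Negate each value so 'decreasing' becomes 'increasing', then run patience tails on the negated sequence:
-4 → extends → [-4]
-7 → replaces -4 → [-7]
-6 → extends → [-7, -6]
-5 → extends → [-7, -6, -5]
-8 → replaces -7 → [-8, -6, -5]
-9 → replaces -8 → [-9, -6, -5]
-3 → extends → [-9, -6, -5, -3]
-1 → extends → [-9, -6, -5, -3, -1]
-2 → replaces -1 → [-9, -6, -5, -3, -2]
Five tails, so the longest strictly decreasing subsequence of the original has length 5.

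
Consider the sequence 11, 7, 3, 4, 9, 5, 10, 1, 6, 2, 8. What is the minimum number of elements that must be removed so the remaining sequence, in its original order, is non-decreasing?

6

Fewest deletions = n − (longest non-decreasing subsequence).
Patience tails:
11 → extends → [11]
7 → replaces 11 → [7]
3 → replaces 7 → [3]
4 → extends → [3, 4]
9 → extends → [3, 4, 9]
5 → replaces 9 → [3, 4, 5]
10 → extends → [3, 4, 5, 10]
1 → replaces 3 → [1, 4, 5, 10]
6 → replaces 10 → [1, 4, 5, 6]
2 → replaces 4 → [1, 2, 5, 6]
8 → extends → [1, 2, 5, 6, 8]
Longest non-decreasing subsequence has length 5, so deletions = 11 − 5 = 6.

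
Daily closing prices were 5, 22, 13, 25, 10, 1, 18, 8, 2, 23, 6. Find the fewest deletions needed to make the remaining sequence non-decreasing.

Fewest deletions = n − (longest non-decreasing subsequence).
i:      1  2  3  4  5  6  7  8  9 10 11
a[i]:   5 22 13 25 10  1 18  8  2 23  6
dp:     1  2  2  3  2  1  3  2  2  4  3
max dp = 4, so deletions = 11 − 4 = 7.

7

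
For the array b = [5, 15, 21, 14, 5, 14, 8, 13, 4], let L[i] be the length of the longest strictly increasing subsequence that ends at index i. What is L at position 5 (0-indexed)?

2

dp[i] = 1 + max{dp[j] : j<i, b[j]<b[i]} (or 1 if no such j):
i:      0  1  2  3  4  5  6  7  8
b[i]:   5 15 21 14  5 14  8 13  4
dp:     1  2  3  2  1  2  2  3  1
At index 5 the value is 2.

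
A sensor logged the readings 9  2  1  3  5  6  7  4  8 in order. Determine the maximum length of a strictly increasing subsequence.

6

Track the smallest tail for each achievable length (strict):
9 → extends → [9]
2 → replaces 9 → [2]
1 → replaces 2 → [1]
3 → extends → [1, 3]
5 → extends → [1, 3, 5]
6 → extends → [1, 3, 5, 6]
7 → extends → [1, 3, 5, 6, 7]
4 → replaces 5 → [1, 3, 4, 6, 7]
8 → extends → [1, 3, 4, 6, 7, 8]
Six tails, so the longest strictly increasing subsequence has length 6 (e.g. 2, 3, 5, 6, 7, 8).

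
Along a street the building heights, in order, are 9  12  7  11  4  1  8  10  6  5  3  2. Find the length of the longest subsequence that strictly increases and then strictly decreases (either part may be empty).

8

inc[i] = longest strictly increasing subsequence ending at i; dec[i] = longest strictly decreasing subsequence starting at i:
i:      1  2  3  4  5  6  7  8  9 10 11 12
a[i]:   9 12  7 11  4  1  8 10  6  5  3  2
inc:    1  2  1  2  1  1  2  3  2  2  2  2
dec:    6  7  5  6  3  1  5  5  4  3  2  1
Best peak at i=2 (value 12): inc=2, dec=7, length 2+7−1 = 8.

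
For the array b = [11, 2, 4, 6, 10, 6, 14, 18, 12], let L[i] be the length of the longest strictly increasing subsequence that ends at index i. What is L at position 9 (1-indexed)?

5

dp[i] = 1 + max{dp[j] : j<i, b[j]<b[i]} (or 1 if no such j):
i:      1  2  3  4  5  6  7  8  9
b[i]:  11  2  4  6 10  6 14 18 12
dp:     1  1  2  3  4  3  5  6  5
At index 9 the value is 5.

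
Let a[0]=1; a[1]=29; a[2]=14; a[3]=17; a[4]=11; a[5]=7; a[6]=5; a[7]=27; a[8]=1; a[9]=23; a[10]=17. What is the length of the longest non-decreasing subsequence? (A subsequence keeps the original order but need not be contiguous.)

4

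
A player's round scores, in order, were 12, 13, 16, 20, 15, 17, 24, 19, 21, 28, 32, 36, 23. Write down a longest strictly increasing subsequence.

Patience tails give the LIS length; then backtrack through the dp parents:
12 → extends → [12]
13 → extends → [12, 13]
16 → extends → [12, 13, 16]
20 → extends → [12, 13, 16, 20]
15 → replaces 16 → [12, 13, 15, 20]
17 → replaces 20 → [12, 13, 15, 17]
24 → extends → [12, 13, 15, 17, 24]
19 → replaces 24 → [12, 13, 15, 17, 19]
21 → extends → [12, 13, 15, 17, 19, 21]
28 → extends → [12, 13, 15, 17, 19, 21, 28]
32 → extends → [12, 13, 15, 17, 19, 21, 28, 32]
36 → extends → [12, 13, 15, 17, 19, 21, 28, 32, 36]
23 → replaces 28 → [12, 13, 15, 17, 19, 21, 23, 32, 36]
Length 9; one witness is 12, 13, 16, 17, 19, 21, 28, 32, 36.

12, 13, 16, 17, 19, 21, 28, 32, 36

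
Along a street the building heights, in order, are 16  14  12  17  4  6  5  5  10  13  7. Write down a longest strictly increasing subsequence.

Patience tails give the LIS length; then backtrack through the dp parents:
16 → extends → [16]
14 → replaces 16 → [14]
12 → replaces 14 → [12]
17 → extends → [12, 17]
4 → replaces 12 → [4, 17]
6 → replaces 17 → [4, 6]
5 → replaces 6 → [4, 5]
5 → already a tail → [4, 5]
10 → extends → [4, 5, 10]
13 → extends → [4, 5, 10, 13]
7 → replaces 10 → [4, 5, 7, 13]
Length 4; one witness is 4, 6, 10, 13.

4, 6, 10, 13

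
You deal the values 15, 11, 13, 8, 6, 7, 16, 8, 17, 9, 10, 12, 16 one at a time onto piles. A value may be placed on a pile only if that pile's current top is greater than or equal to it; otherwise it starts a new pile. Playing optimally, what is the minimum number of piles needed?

Place each on the leftmost legal pile:
15 → new pile 1 (tops now [15])
11 → pile 1 (tops now [11])
13 → new pile 2 (tops now [11, 13])
8 → pile 1 (tops now [8, 13])
6 → pile 1 (tops now [6, 13])
7 → pile 2 (tops now [6, 7])
16 → new pile 3 (tops now [6, 7, 16])
8 → pile 3 (tops now [6, 7, 8])
17 → new pile 4 (tops now [6, 7, 8, 17])
9 → pile 4 (tops now [6, 7, 8, 9])
10 → new pile 5 (tops now [6, 7, 8, 9, 10])
12 → new pile 6 (tops now [6, 7, 8, 9, 10, 12])
16 → new pile 7 (tops now [6, 7, 8, 9, 10, 12, 16])
Seven piles.

7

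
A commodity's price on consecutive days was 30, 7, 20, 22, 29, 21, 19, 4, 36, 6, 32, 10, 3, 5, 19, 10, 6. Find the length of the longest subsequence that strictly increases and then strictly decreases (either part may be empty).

9

inc[i] = longest strictly increasing subsequence ending at i; dec[i] = longest strictly decreasing subsequence starting at i:
i:      1  2  3  4  5  6  7  8  9 10 11 12 13 14 15 16 17
a[i]:  30  7 20 22 29 21 19  4 36  6 32 10  3  5 19 10  6
inc:    1  1  2  3  4  3  2  1  5  2  5  3  1  2  4  3  3
dec:    6  3  4  5  5  4  3  2  5  2  4  2  1  1  3  2  1
Best peak at i=9 (value 36): inc=5, dec=5, length 5+5−1 = 9.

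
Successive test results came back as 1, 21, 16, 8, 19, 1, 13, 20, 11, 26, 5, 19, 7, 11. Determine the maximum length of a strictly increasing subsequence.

5

Track the smallest tail for each achievable length (strict):
1 → extends → [1]
21 → extends → [1, 21]
16 → replaces 21 → [1, 16]
8 → replaces 16 → [1, 8]
19 → extends → [1, 8, 19]
1 → already a tail → [1, 8, 19]
13 → replaces 19 → [1, 8, 13]
20 → extends → [1, 8, 13, 20]
11 → replaces 13 → [1, 8, 11, 20]
26 → extends → [1, 8, 11, 20, 26]
5 → replaces 8 → [1, 5, 11, 20, 26]
19 → replaces 20 → [1, 5, 11, 19, 26]
7 → replaces 11 → [1, 5, 7, 19, 26]
11 → replaces 19 → [1, 5, 7, 11, 26]
Five tails, so the longest strictly increasing subsequence has length 5 (e.g. 1, 16, 19, 20, 26).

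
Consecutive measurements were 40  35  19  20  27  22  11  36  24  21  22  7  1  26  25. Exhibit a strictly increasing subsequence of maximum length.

19, 20, 22, 24, 26

Patience tails give the LIS length; then backtrack through the dp parents:
40 → extends → [40]
35 → replaces 40 → [35]
19 → replaces 35 → [19]
20 → extends → [19, 20]
27 → extends → [19, 20, 27]
22 → replaces 27 → [19, 20, 22]
11 → replaces 19 → [11, 20, 22]
36 → extends → [11, 20, 22, 36]
24 → replaces 36 → [11, 20, 22, 24]
21 → replaces 22 → [11, 20, 21, 24]
22 → replaces 24 → [11, 20, 21, 22]
7 → replaces 11 → [7, 20, 21, 22]
1 → replaces 7 → [1, 20, 21, 22]
26 → extends → [1, 20, 21, 22, 26]
25 → replaces 26 → [1, 20, 21, 22, 25]
Length 5; one witness is 19, 20, 22, 24, 26.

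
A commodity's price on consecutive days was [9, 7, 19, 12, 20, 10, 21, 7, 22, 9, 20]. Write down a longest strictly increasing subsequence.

Patience tails give the LIS length; then backtrack through the dp parents:
9 → extends → [9]
7 → replaces 9 → [7]
19 → extends → [7, 19]
12 → replaces 19 → [7, 12]
20 → extends → [7, 12, 20]
10 → replaces 12 → [7, 10, 20]
21 → extends → [7, 10, 20, 21]
7 → already a tail → [7, 10, 20, 21]
22 → extends → [7, 10, 20, 21, 22]
9 → replaces 10 → [7, 9, 20, 21, 22]
20 → already a tail → [7, 9, 20, 21, 22]
Length 5; one witness is 9, 19, 20, 21, 22.

9, 19, 20, 21, 22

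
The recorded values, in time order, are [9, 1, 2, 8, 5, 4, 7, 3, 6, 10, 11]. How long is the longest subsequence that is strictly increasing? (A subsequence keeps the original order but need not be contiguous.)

6

Track the smallest tail for each achievable length (strict):
9 → extends → [9]
1 → replaces 9 → [1]
2 → extends → [1, 2]
8 → extends → [1, 2, 8]
5 → replaces 8 → [1, 2, 5]
4 → replaces 5 → [1, 2, 4]
7 → extends → [1, 2, 4, 7]
3 → replaces 4 → [1, 2, 3, 7]
6 → replaces 7 → [1, 2, 3, 6]
10 → extends → [1, 2, 3, 6, 10]
11 → extends → [1, 2, 3, 6, 10, 11]
Six tails, so the longest strictly increasing subsequence has length 6 (e.g. 1, 2, 5, 7, 10, 11).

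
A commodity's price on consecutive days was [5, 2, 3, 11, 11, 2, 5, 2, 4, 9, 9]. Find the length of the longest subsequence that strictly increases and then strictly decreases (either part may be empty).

inc[i] = longest strictly increasing subsequence ending at i; dec[i] = longest strictly decreasing subsequence starting at i:
i:      1  2  3  4  5  6  7  8  9 10 11
a[i]:   5  2  3 11 11  2  5  2  4  9  9
inc:    1  1  2  3  3  1  3  1  3  4  4
dec:    3  1  2  3  3  1  2  1  1  1  1
Best peak at i=4 (value 11): inc=3, dec=3, length 3+3−1 = 5.

5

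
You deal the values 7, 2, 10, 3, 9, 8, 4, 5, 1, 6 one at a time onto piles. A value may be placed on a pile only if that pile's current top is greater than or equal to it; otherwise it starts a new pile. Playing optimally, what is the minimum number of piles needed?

The minimum number of non-increasing subsequences covering a sequence equals the length of its longest strictly increasing subsequence.
LIS length is 5 (e.g. 2, 3, 4, 5, 6), so 5 piles are needed.

5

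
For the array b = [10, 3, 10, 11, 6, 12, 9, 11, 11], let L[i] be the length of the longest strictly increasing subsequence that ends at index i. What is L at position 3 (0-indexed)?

dp[i] = 1 + max{dp[j] : j<i, b[j]<b[i]} (or 1 if no such j):
i:      0  1  2  3  4  5  6  7  8
b[i]:  10  3 10 11  6 12  9 11 11
dp:     1  1  2  3  2  4  3  4  4
At index 3 the value is 3.

3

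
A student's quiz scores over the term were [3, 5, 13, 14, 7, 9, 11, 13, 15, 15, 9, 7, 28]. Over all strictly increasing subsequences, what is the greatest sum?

Let S[i] be the best sum of a strictly increasing subsequence ending at i:
i:      1  2  3  4  5  6  7  8  9 10 11 12 13
a[i]:   3  5 13 14  7  9 11 13 15 15  9  7 28
S:      3  8 21 35 15 24 35 48 63 63 24 15 91
Maximum is 91 (e.g. 3 + 5 + 7 + 9 + 11 + 13 + 15 + 28).

91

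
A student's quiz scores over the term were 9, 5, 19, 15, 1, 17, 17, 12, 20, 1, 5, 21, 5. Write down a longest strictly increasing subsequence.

Patience tails give the LIS length; then backtrack through the dp parents:
9 → extends → [9]
5 → replaces 9 → [5]
19 → extends → [5, 19]
15 → replaces 19 → [5, 15]
1 → replaces 5 → [1, 15]
17 → extends → [1, 15, 17]
17 → already a tail → [1, 15, 17]
12 → replaces 15 → [1, 12, 17]
20 → extends → [1, 12, 17, 20]
1 → already a tail → [1, 12, 17, 20]
5 → replaces 12 → [1, 5, 17, 20]
21 → extends → [1, 5, 17, 20, 21]
5 → already a tail → [1, 5, 17, 20, 21]
Length 5; one witness is 9, 15, 17, 20, 21.

9, 15, 17, 20, 21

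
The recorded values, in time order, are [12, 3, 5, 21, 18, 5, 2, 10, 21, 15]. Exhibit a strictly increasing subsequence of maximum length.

Patience tails give the LIS length; then backtrack through the dp parents:
12 → extends → [12]
3 → replaces 12 → [3]
5 → extends → [3, 5]
21 → extends → [3, 5, 21]
18 → replaces 21 → [3, 5, 18]
5 → already a tail → [3, 5, 18]
2 → replaces 3 → [2, 5, 18]
10 → replaces 18 → [2, 5, 10]
21 → extends → [2, 5, 10, 21]
15 → replaces 21 → [2, 5, 10, 15]
Length 4; one witness is 3, 5, 18, 21.

3, 5, 18, 21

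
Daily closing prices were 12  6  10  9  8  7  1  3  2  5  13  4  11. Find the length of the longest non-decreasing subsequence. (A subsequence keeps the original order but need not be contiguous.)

4

Track the smallest tail for each achievable length (allowing ties):
12 → extends → [12]
6 → replaces 12 → [6]
10 → extends → [6, 10]
9 → replaces 10 → [6, 9]
8 → replaces 9 → [6, 8]
7 → replaces 8 → [6, 7]
1 → replaces 6 → [1, 7]
3 → replaces 7 → [1, 3]
2 → replaces 3 → [1, 2]
5 → extends → [1, 2, 5]
13 → extends → [1, 2, 5, 13]
4 → replaces 5 → [1, 2, 4, 13]
11 → replaces 13 → [1, 2, 4, 11]
Four tails, so the longest non-decreasing subsequence has length 4 (e.g. 1, 3, 5, 13).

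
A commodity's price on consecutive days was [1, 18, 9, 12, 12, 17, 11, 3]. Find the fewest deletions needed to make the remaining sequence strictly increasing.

4

Fewest deletions = n − (longest strictly increasing subsequence).
Patience tails:
1 → extends → [1]
18 → extends → [1, 18]
9 → replaces 18 → [1, 9]
12 → extends → [1, 9, 12]
12 → already a tail → [1, 9, 12]
17 → extends → [1, 9, 12, 17]
11 → replaces 12 → [1, 9, 11, 17]
3 → replaces 9 → [1, 3, 11, 17]
Longest strictly increasing subsequence has length 4, so deletions = 8 − 4 = 4.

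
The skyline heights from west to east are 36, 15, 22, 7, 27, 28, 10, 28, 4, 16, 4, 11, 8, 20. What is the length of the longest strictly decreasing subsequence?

5

Negate each value so 'decreasing' becomes 'increasing', then run patience tails on the negated sequence:
-36 → extends → [-36]
-15 → extends → [-36, -15]
-22 → replaces -15 → [-36, -22]
-7 → extends → [-36, -22, -7]
-27 → replaces -22 → [-36, -27, -7]
-28 → replaces -27 → [-36, -28, -7]
-10 → replaces -7 → [-36, -28, -10]
-28 → already a tail → [-36, -28, -10]
-4 → extends → [-36, -28, -10, -4]
-16 → replaces -10 → [-36, -28, -16, -4]
-4 → already a tail → [-36, -28, -16, -4]
-11 → replaces -4 → [-36, -28, -16, -11]
-8 → extends → [-36, -28, -16, -11, -8]
-20 → replaces -16 → [-36, -28, -20, -11, -8]
Five tails, so the longest strictly decreasing subsequence of the original has length 5.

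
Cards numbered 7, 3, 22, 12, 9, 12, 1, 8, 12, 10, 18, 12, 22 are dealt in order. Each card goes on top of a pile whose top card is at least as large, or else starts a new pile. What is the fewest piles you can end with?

5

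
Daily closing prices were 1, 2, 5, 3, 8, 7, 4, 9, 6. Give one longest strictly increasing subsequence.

Patience tails give the LIS length; then backtrack through the dp parents:
1 → extends → [1]
2 → extends → [1, 2]
5 → extends → [1, 2, 5]
3 → replaces 5 → [1, 2, 3]
8 → extends → [1, 2, 3, 8]
7 → replaces 8 → [1, 2, 3, 7]
4 → replaces 7 → [1, 2, 3, 4]
9 → extends → [1, 2, 3, 4, 9]
6 → replaces 9 → [1, 2, 3, 4, 6]
Length 5; one witness is 1, 2, 5, 8, 9.

1, 2, 5, 8, 9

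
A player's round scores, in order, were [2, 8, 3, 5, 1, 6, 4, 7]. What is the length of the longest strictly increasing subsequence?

5

Let dp[i] be the length of the longest such subsequence ending at index i:
i:     1 2 3 4 5 6 7 8
a[i]:  2 8 3 5 1 6 4 7
dp:    1 2 2 3 1 4 3 5
Maximum dp value is 5.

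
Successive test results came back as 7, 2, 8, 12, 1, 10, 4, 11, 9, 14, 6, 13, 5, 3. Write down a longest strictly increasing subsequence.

7, 8, 10, 11, 14

Patience tails give the LIS length; then backtrack through the dp parents:
7 → extends → [7]
2 → replaces 7 → [2]
8 → extends → [2, 8]
12 → extends → [2, 8, 12]
1 → replaces 2 → [1, 8, 12]
10 → replaces 12 → [1, 8, 10]
4 → replaces 8 → [1, 4, 10]
11 → extends → [1, 4, 10, 11]
9 → replaces 10 → [1, 4, 9, 11]
14 → extends → [1, 4, 9, 11, 14]
6 → replaces 9 → [1, 4, 6, 11, 14]
13 → replaces 14 → [1, 4, 6, 11, 13]
5 → replaces 6 → [1, 4, 5, 11, 13]
3 → replaces 4 → [1, 3, 5, 11, 13]
Length 5; one witness is 7, 8, 10, 11, 14.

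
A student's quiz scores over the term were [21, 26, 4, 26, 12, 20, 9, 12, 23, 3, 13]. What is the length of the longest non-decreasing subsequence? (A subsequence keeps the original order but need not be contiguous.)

4

Track the smallest tail for each achievable length (allowing ties):
21 → extends → [21]
26 → extends → [21, 26]
4 → replaces 21 → [4, 26]
26 → extends → [4, 26, 26]
12 → replaces 26 → [4, 12, 26]
20 → replaces 26 → [4, 12, 20]
9 → replaces 12 → [4, 9, 20]
12 → replaces 20 → [4, 9, 12]
23 → extends → [4, 9, 12, 23]
3 → replaces 4 → [3, 9, 12, 23]
13 → replaces 23 → [3, 9, 12, 13]
Four tails, so the longest non-decreasing subsequence has length 4 (e.g. 4, 12, 20, 23).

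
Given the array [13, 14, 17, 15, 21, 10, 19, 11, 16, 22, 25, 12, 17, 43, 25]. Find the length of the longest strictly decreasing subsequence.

4

Negate each value so 'decreasing' becomes 'increasing', then run patience tails on the negated sequence:
-13 → extends → [-13]
-14 → replaces -13 → [-14]
-17 → replaces -14 → [-17]
-15 → extends → [-17, -15]
-21 → replaces -17 → [-21, -15]
-10 → extends → [-21, -15, -10]
-19 → replaces -15 → [-21, -19, -10]
-11 → replaces -10 → [-21, -19, -11]
-16 → replaces -11 → [-21, -19, -16]
-22 → replaces -21 → [-22, -19, -16]
-25 → replaces -22 → [-25, -19, -16]
-12 → extends → [-25, -19, -16, -12]
-17 → replaces -16 → [-25, -19, -17, -12]
-43 → replaces -25 → [-43, -19, -17, -12]
-25 → replaces -19 → [-43, -25, -17, -12]
Four tails, so the longest strictly decreasing subsequence of the original has length 4.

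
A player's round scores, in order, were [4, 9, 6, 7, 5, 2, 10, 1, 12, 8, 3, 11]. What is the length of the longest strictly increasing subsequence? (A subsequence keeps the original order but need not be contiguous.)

5

Let dp[i] be the length of the longest such subsequence ending at index i:
i:      1  2  3  4  5  6  7  8  9 10 11 12
a[i]:   4  9  6  7  5  2 10  1 12  8  3 11
dp:     1  2  2  3  2  1  4  1  5  4  2  5
Maximum dp value is 5.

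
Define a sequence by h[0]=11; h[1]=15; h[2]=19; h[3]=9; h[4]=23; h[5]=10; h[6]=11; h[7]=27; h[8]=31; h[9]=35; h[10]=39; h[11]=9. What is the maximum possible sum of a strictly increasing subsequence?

200

Let S[i] be the best sum of a strictly increasing subsequence ending at i:
i:       0   1   2   3   4   5   6   7   8   9  10  11
h[i]:   11  15  19   9  23  10  11  27  31  35  39   9
S:      11  26  45   9  68  19  30  95 126 161 200   9
Maximum is 200 (e.g. 11 + 15 + 19 + 23 + 27 + 31 + 35 + 39).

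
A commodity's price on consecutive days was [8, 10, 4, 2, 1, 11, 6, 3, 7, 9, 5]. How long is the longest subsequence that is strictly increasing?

4

Track the smallest tail for each achievable length (strict):
8 → extends → [8]
10 → extends → [8, 10]
4 → replaces 8 → [4, 10]
2 → replaces 4 → [2, 10]
1 → replaces 2 → [1, 10]
11 → extends → [1, 10, 11]
6 → replaces 10 → [1, 6, 11]
3 → replaces 6 → [1, 3, 11]
7 → replaces 11 → [1, 3, 7]
9 → extends → [1, 3, 7, 9]
5 → replaces 7 → [1, 3, 5, 9]
Four tails, so the longest strictly increasing subsequence has length 4 (e.g. 4, 6, 7, 9).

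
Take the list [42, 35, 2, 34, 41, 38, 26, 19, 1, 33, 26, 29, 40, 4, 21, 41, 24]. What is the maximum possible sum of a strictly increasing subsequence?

157

Let S[i] be the best sum of a strictly increasing subsequence ending at i:
i:       1   2   3   4   5   6   7   8   9  10  11  12  13  14  15  16  17
a[i]:   42  35   2  34  41  38  26  19   1  33  26  29  40   4  21  41  24
S:      42  35   2  36  77  74  28  21   1  61  47  76 116   6  42 157  66
Maximum is 157 (e.g. 2 + 19 + 26 + 29 + 40 + 41).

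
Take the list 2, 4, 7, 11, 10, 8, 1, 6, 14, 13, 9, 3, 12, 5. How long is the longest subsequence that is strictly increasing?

Let dp[i] be the length of the longest such subsequence ending at index i:
i:      1  2  3  4  5  6  7  8  9 10 11 12 13 14
a[i]:   2  4  7 11 10  8  1  6 14 13  9  3 12  5
dp:     1  2  3  4  4  4  1  3  5  5  5  2  6  3
Maximum dp value is 6.

6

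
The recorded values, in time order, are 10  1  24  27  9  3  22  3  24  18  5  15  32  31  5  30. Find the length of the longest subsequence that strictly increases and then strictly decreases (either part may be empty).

7

inc[i] = longest strictly increasing subsequence ending at i; dec[i] = longest strictly decreasing subsequence starting at i:
i:      1  2  3  4  5  6  7  8  9 10 11 12 13 14 15 16
a[i]:  10  1 24 27  9  3 22  3 24 18  5 15 32 31  5 30
inc:    1  1  2  3  2  2  3  2  4  3  3  4  5  5  3  5
dec:    3  1  5  5  2  1  4  1  4  3  1  2  3  2  1  1
Best peak at i=4 (value 27): inc=3, dec=5, length 3+5−1 = 7.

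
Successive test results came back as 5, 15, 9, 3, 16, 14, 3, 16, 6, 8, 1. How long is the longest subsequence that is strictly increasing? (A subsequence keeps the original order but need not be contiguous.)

Track the smallest tail for each achievable length (strict):
5 → extends → [5]
15 → extends → [5, 15]
9 → replaces 15 → [5, 9]
3 → replaces 5 → [3, 9]
16 → extends → [3, 9, 16]
14 → replaces 16 → [3, 9, 14]
3 → already a tail → [3, 9, 14]
16 → extends → [3, 9, 14, 16]
6 → replaces 9 → [3, 6, 14, 16]
8 → replaces 14 → [3, 6, 8, 16]
1 → replaces 3 → [1, 6, 8, 16]
Four tails, so the longest strictly increasing subsequence has length 4 (e.g. 5, 9, 14, 16).

4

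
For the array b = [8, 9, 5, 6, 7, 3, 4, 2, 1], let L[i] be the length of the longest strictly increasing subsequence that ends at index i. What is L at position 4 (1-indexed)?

dp[i] = 1 + max{dp[j] : j<i, b[j]<b[i]} (or 1 if no such j):
i:     1 2 3 4 5 6 7 8 9
b[i]:  8 9 5 6 7 3 4 2 1
dp:    1 2 1 2 3 1 2 1 1
At index 4 the value is 2.

2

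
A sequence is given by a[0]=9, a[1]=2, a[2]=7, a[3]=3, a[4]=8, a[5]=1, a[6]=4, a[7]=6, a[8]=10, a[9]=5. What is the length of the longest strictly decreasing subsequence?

4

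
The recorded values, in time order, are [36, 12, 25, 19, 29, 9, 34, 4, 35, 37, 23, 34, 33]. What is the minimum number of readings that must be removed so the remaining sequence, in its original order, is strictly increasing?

7

Fewest deletions = n − (longest strictly increasing subsequence).
Patience tails:
36 → extends → [36]
12 → replaces 36 → [12]
25 → extends → [12, 25]
19 → replaces 25 → [12, 19]
29 → extends → [12, 19, 29]
9 → replaces 12 → [9, 19, 29]
34 → extends → [9, 19, 29, 34]
4 → replaces 9 → [4, 19, 29, 34]
35 → extends → [4, 19, 29, 34, 35]
37 → extends → [4, 19, 29, 34, 35, 37]
23 → replaces 29 → [4, 19, 23, 34, 35, 37]
34 → already a tail → [4, 19, 23, 34, 35, 37]
33 → replaces 34 → [4, 19, 23, 33, 35, 37]
Longest strictly increasing subsequence has length 6, so deletions = 13 − 6 = 7.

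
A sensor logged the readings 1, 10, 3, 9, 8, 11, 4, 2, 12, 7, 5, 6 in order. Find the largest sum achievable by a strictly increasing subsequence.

Let S[i] be the best sum of a strictly increasing subsequence ending at i:
i:      1  2  3  4  5  6  7  8  9 10 11 12
a[i]:   1 10  3  9  8 11  4  2 12  7  5  6
S:      1 11  4 13 12 24  8  3 36 15 13 19
Maximum is 36 (e.g. 1 + 3 + 9 + 11 + 12).

36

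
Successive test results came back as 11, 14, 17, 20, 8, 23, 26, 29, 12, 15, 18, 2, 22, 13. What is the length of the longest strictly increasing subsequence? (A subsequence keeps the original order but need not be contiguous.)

Track the smallest tail for each achievable length (strict):
11 → extends → [11]
14 → extends → [11, 14]
17 → extends → [11, 14, 17]
20 → extends → [11, 14, 17, 20]
8 → replaces 11 → [8, 14, 17, 20]
23 → extends → [8, 14, 17, 20, 23]
26 → extends → [8, 14, 17, 20, 23, 26]
29 → extends → [8, 14, 17, 20, 23, 26, 29]
12 → replaces 14 → [8, 12, 17, 20, 23, 26, 29]
15 → replaces 17 → [8, 12, 15, 20, 23, 26, 29]
18 → replaces 20 → [8, 12, 15, 18, 23, 26, 29]
2 → replaces 8 → [2, 12, 15, 18, 23, 26, 29]
22 → replaces 23 → [2, 12, 15, 18, 22, 26, 29]
13 → replaces 15 → [2, 12, 13, 18, 22, 26, 29]
Seven tails, so the longest strictly increasing subsequence has length 7 (e.g. 11, 14, 17, 20, 23, 26, 29).

7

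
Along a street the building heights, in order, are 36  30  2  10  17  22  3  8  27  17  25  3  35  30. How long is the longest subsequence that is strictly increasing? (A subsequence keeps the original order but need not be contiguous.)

6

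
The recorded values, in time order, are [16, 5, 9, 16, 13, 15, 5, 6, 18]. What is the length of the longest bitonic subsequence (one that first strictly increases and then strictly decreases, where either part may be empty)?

5

inc[i] = longest strictly increasing subsequence ending at i; dec[i] = longest strictly decreasing subsequence starting at i:
i:      1  2  3  4  5  6  7  8  9
a[i]:  16  5  9 16 13 15  5  6 18
inc:    1  1  2  3  3  4  1  2  5
dec:    3  1  2  3  2  2  1  1  1
Best peak at i=4 (value 16): inc=3, dec=3, length 3+3−1 = 5.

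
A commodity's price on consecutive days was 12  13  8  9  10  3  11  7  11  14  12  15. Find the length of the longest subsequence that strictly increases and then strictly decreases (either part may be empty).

inc[i] = longest strictly increasing subsequence ending at i; dec[i] = longest strictly decreasing subsequence starting at i:
i:      1  2  3  4  5  6  7  8  9 10 11 12
a[i]:  12 13  8  9 10  3 11  7 11 14 12 15
inc:    1  2  1  2  3  1  4  2  4  5  5  6
dec:    3  3  2  2  2  1  2  1  1  2  1  1
Best peak at i=10 (value 14): inc=5, dec=2, length 5+2−1 = 6.

6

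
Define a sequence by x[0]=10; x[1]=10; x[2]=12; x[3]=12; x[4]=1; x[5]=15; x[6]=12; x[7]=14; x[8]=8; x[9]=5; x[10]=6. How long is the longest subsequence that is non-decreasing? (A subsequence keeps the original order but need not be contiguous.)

Track the smallest tail for each achievable length (allowing ties):
10 → extends → [10]
10 → extends → [10, 10]
12 → extends → [10, 10, 12]
12 → extends → [10, 10, 12, 12]
1 → replaces 10 → [1, 10, 12, 12]
15 → extends → [1, 10, 12, 12, 15]
12 → replaces 15 → [1, 10, 12, 12, 12]
14 → extends → [1, 10, 12, 12, 12, 14]
8 → replaces 10 → [1, 8, 12, 12, 12, 14]
5 → replaces 8 → [1, 5, 12, 12, 12, 14]
6 → replaces 12 → [1, 5, 6, 12, 12, 14]
Six tails, so the longest non-decreasing subsequence has length 6 (e.g. 10, 10, 12, 12, 12, 14).

6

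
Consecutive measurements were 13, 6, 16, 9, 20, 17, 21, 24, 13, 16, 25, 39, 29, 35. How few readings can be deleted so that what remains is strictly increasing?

6

Fewest deletions = n − (longest strictly increasing subsequence).
i:      1  2  3  4  5  6  7  8  9 10 11 12 13 14
a[i]:  13  6 16  9 20 17 21 24 13 16 25 39 29 35
dp:     1  1  2  2  3  3  4  5  3  4  6  7  7  8
max dp = 8, so deletions = 14 − 8 = 6.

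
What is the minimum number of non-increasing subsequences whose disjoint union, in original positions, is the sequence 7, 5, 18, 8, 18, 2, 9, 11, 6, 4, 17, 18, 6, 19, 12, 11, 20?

8

Place each on the leftmost legal pile:
7 → new pile 1 (tops now [7])
5 → pile 1 (tops now [5])
18 → new pile 2 (tops now [5, 18])
8 → pile 2 (tops now [5, 8])
18 → new pile 3 (tops now [5, 8, 18])
2 → pile 1 (tops now [2, 8, 18])
9 → pile 3 (tops now [2, 8, 9])
11 → new pile 4 (tops now [2, 8, 9, 11])
6 → pile 2 (tops now [2, 6, 9, 11])
4 → pile 2 (tops now [2, 4, 9, 11])
17 → new pile 5 (tops now [2, 4, 9, 11, 17])
18 → new pile 6 (tops now [2, 4, 9, 11, 17, 18])
6 → pile 3 (tops now [2, 4, 6, 11, 17, 18])
19 → new pile 7 (tops now [2, 4, 6, 11, 17, 18, 19])
12 → pile 5 (tops now [2, 4, 6, 11, 12, 18, 19])
11 → pile 4 (tops now [2, 4, 6, 11, 12, 18, 19])
20 → new pile 8 (tops now [2, 4, 6, 11, 12, 18, 19, 20])
Eight piles.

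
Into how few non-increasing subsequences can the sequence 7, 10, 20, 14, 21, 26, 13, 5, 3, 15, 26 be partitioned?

5

Place each on the leftmost legal pile:
7 → new pile 1 (tops now [7])
10 → new pile 2 (tops now [7, 10])
20 → new pile 3 (tops now [7, 10, 20])
14 → pile 3 (tops now [7, 10, 14])
21 → new pile 4 (tops now [7, 10, 14, 21])
26 → new pile 5 (tops now [7, 10, 14, 21, 26])
13 → pile 3 (tops now [7, 10, 13, 21, 26])
5 → pile 1 (tops now [5, 10, 13, 21, 26])
3 → pile 1 (tops now [3, 10, 13, 21, 26])
15 → pile 4 (tops now [3, 10, 13, 15, 26])
26 → pile 5 (tops now [3, 10, 13, 15, 26])
Five piles.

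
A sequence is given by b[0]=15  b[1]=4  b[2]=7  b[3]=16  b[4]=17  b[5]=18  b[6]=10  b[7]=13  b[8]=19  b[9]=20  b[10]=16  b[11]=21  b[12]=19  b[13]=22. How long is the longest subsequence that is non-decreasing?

9

Let dp[i] be the length of the longest such subsequence ending at index i:
i:      0  1  2  3  4  5  6  7  8  9 10 11 12 13
b[i]:  15  4  7 16 17 18 10 13 19 20 16 21 19 22
dp:     1  1  2  3  4  5  3  4  6  7  5  8  7  9
Maximum dp value is 9.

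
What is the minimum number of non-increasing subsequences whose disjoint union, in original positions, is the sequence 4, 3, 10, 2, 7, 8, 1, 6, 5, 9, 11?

5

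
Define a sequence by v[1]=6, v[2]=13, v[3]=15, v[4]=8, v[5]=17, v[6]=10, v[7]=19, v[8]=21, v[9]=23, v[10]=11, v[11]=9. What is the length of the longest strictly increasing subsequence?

7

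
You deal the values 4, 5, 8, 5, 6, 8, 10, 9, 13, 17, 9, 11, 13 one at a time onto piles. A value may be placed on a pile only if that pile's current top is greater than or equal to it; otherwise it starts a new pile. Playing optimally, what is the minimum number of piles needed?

Place each on the leftmost legal pile:
4 → new pile 1 (tops now [4])
5 → new pile 2 (tops now [4, 5])
8 → new pile 3 (tops now [4, 5, 8])
5 → pile 2 (tops now [4, 5, 8])
6 → pile 3 (tops now [4, 5, 6])
8 → new pile 4 (tops now [4, 5, 6, 8])
10 → new pile 5 (tops now [4, 5, 6, 8, 10])
9 → pile 5 (tops now [4, 5, 6, 8, 9])
13 → new pile 6 (tops now [4, 5, 6, 8, 9, 13])
17 → new pile 7 (tops now [4, 5, 6, 8, 9, 13, 17])
9 → pile 5 (tops now [4, 5, 6, 8, 9, 13, 17])
11 → pile 6 (tops now [4, 5, 6, 8, 9, 11, 17])
13 → pile 7 (tops now [4, 5, 6, 8, 9, 11, 13])
Seven piles.

7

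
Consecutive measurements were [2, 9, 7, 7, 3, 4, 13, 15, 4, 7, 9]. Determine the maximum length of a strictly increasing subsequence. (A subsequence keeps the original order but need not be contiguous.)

Track the smallest tail for each achievable length (strict):
2 → extends → [2]
9 → extends → [2, 9]
7 → replaces 9 → [2, 7]
7 → already a tail → [2, 7]
3 → replaces 7 → [2, 3]
4 → extends → [2, 3, 4]
13 → extends → [2, 3, 4, 13]
15 → extends → [2, 3, 4, 13, 15]
4 → already a tail → [2, 3, 4, 13, 15]
7 → replaces 13 → [2, 3, 4, 7, 15]
9 → replaces 15 → [2, 3, 4, 7, 9]
Five tails, so the longest strictly increasing subsequence has length 5 (e.g. 2, 3, 4, 13, 15).

5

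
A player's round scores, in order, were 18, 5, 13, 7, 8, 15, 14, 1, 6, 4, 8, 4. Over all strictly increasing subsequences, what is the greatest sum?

35

Let S[i] be the best sum of a strictly increasing subsequence ending at i:
i:      1  2  3  4  5  6  7  8  9 10 11 12
a[i]:  18  5 13  7  8 15 14  1  6  4  8  4
S:     18  5 18 12 20 35 34  1 11  5 20  5
Maximum is 35 (e.g. 5 + 7 + 8 + 15).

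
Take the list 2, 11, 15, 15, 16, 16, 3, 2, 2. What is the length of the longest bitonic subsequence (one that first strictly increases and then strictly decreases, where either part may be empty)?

6

inc[i] = longest strictly increasing subsequence ending at i; dec[i] = longest strictly decreasing subsequence starting at i:
i:      1  2  3  4  5  6  7  8  9
a[i]:   2 11 15 15 16 16  3  2  2
inc:    1  2  3  3  4  4  2  1  1
dec:    1  3  3  3  3  3  2  1  1
Best peak at i=5 (value 16): inc=4, dec=3, length 4+3−1 = 6.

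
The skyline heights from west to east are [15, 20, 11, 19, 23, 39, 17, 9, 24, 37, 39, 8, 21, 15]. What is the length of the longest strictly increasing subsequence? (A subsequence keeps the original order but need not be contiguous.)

Track the smallest tail for each achievable length (strict):
15 → extends → [15]
20 → extends → [15, 20]
11 → replaces 15 → [11, 20]
19 → replaces 20 → [11, 19]
23 → extends → [11, 19, 23]
39 → extends → [11, 19, 23, 39]
17 → replaces 19 → [11, 17, 23, 39]
9 → replaces 11 → [9, 17, 23, 39]
24 → replaces 39 → [9, 17, 23, 24]
37 → extends → [9, 17, 23, 24, 37]
39 → extends → [9, 17, 23, 24, 37, 39]
8 → replaces 9 → [8, 17, 23, 24, 37, 39]
21 → replaces 23 → [8, 17, 21, 24, 37, 39]
15 → replaces 17 → [8, 15, 21, 24, 37, 39]
Six tails, so the longest strictly increasing subsequence has length 6 (e.g. 15, 20, 23, 24, 37, 39).

6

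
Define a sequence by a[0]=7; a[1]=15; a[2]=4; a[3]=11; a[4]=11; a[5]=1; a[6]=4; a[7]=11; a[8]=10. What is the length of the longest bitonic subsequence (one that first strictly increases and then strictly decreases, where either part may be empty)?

inc[i] = longest strictly increasing subsequence ending at i; dec[i] = longest strictly decreasing subsequence starting at i:
i:      0  1  2  3  4  5  6  7  8
a[i]:   7 15  4 11 11  1  4 11 10
inc:    1  2  1  2  2  1  2  3  3
dec:    3  3  2  2  2  1  1  2  1
Best peak at i=1 (value 15): inc=2, dec=3, length 2+3−1 = 4.

4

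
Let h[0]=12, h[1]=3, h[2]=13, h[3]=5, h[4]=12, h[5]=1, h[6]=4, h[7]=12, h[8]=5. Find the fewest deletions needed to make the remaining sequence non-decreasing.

5

Fewest deletions = n − (longest non-decreasing subsequence).
Patience tails:
12 → extends → [12]
3 → replaces 12 → [3]
13 → extends → [3, 13]
5 → replaces 13 → [3, 5]
12 → extends → [3, 5, 12]
1 → replaces 3 → [1, 5, 12]
4 → replaces 5 → [1, 4, 12]
12 → extends → [1, 4, 12, 12]
5 → replaces 12 → [1, 4, 5, 12]
Longest non-decreasing subsequence has length 4, so deletions = 9 − 4 = 5.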